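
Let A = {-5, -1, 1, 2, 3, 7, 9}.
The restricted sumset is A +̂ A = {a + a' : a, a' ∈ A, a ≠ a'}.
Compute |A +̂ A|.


Restricted sumset: A +̂ A = {a + a' : a ∈ A, a' ∈ A, a ≠ a'}.
Equivalently, take A + A and drop any sum 2a that is achievable ONLY as a + a for a ∈ A (i.e. sums representable only with equal summands).
Enumerate pairs (a, a') with a < a' (symmetric, so each unordered pair gives one sum; this covers all a ≠ a'):
  -5 + -1 = -6
  -5 + 1 = -4
  -5 + 2 = -3
  -5 + 3 = -2
  -5 + 7 = 2
  -5 + 9 = 4
  -1 + 1 = 0
  -1 + 2 = 1
  -1 + 3 = 2
  -1 + 7 = 6
  -1 + 9 = 8
  1 + 2 = 3
  1 + 3 = 4
  1 + 7 = 8
  1 + 9 = 10
  2 + 3 = 5
  2 + 7 = 9
  2 + 9 = 11
  3 + 7 = 10
  3 + 9 = 12
  7 + 9 = 16
Collected distinct sums: {-6, -4, -3, -2, 0, 1, 2, 3, 4, 5, 6, 8, 9, 10, 11, 12, 16}
|A +̂ A| = 17
(Reference bound: |A +̂ A| ≥ 2|A| - 3 for |A| ≥ 2, with |A| = 7 giving ≥ 11.)

|A +̂ A| = 17


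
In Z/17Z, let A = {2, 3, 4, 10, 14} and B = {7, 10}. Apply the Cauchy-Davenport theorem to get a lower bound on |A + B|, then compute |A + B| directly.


Cauchy-Davenport: |A + B| ≥ min(p, |A| + |B| - 1) for A, B nonempty in Z/pZ.
|A| = 5, |B| = 2, p = 17.
CD lower bound = min(17, 5 + 2 - 1) = min(17, 6) = 6.
Compute A + B mod 17 directly:
a = 2: 2+7=9, 2+10=12
a = 3: 3+7=10, 3+10=13
a = 4: 4+7=11, 4+10=14
a = 10: 10+7=0, 10+10=3
a = 14: 14+7=4, 14+10=7
A + B = {0, 3, 4, 7, 9, 10, 11, 12, 13, 14}, so |A + B| = 10.
Verify: 10 ≥ 6? Yes ✓.

CD lower bound = 6, actual |A + B| = 10.


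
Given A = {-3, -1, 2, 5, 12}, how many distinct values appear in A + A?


A + A = {a + a' : a, a' ∈ A}; |A| = 5.
General bounds: 2|A| - 1 ≤ |A + A| ≤ |A|(|A|+1)/2, i.e. 9 ≤ |A + A| ≤ 15.
Lower bound 2|A|-1 is attained iff A is an arithmetic progression.
Enumerate sums a + a' for a ≤ a' (symmetric, so this suffices):
a = -3: -3+-3=-6, -3+-1=-4, -3+2=-1, -3+5=2, -3+12=9
a = -1: -1+-1=-2, -1+2=1, -1+5=4, -1+12=11
a = 2: 2+2=4, 2+5=7, 2+12=14
a = 5: 5+5=10, 5+12=17
a = 12: 12+12=24
Distinct sums: {-6, -4, -2, -1, 1, 2, 4, 7, 9, 10, 11, 14, 17, 24}
|A + A| = 14

|A + A| = 14


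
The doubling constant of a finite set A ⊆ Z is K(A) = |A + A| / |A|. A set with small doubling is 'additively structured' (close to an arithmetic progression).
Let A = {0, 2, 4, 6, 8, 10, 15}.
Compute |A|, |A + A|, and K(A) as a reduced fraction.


|A| = 7.
Compute A + A by enumerating all 49 pairs.
A + A = {0, 2, 4, 6, 8, 10, 12, 14, 15, 16, 17, 18, 19, 20, 21, 23, 25, 30}, so |A + A| = 18.
K = |A + A| / |A| = 18/7 (already in lowest terms) ≈ 2.5714.
Reference: AP of size 7 gives K = 13/7 ≈ 1.8571; a fully generic set of size 7 gives K ≈ 4.0000.

|A| = 7, |A + A| = 18, K = 18/7.


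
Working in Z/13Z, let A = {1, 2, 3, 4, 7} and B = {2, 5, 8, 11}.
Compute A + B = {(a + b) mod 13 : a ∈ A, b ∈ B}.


Work in Z/13Z: reduce every sum a + b modulo 13.
Enumerate all 20 pairs:
a = 1: 1+2=3, 1+5=6, 1+8=9, 1+11=12
a = 2: 2+2=4, 2+5=7, 2+8=10, 2+11=0
a = 3: 3+2=5, 3+5=8, 3+8=11, 3+11=1
a = 4: 4+2=6, 4+5=9, 4+8=12, 4+11=2
a = 7: 7+2=9, 7+5=12, 7+8=2, 7+11=5
Distinct residues collected: {0, 1, 2, 3, 4, 5, 6, 7, 8, 9, 10, 11, 12}
|A + B| = 13 (out of 13 total residues).

A + B = {0, 1, 2, 3, 4, 5, 6, 7, 8, 9, 10, 11, 12}


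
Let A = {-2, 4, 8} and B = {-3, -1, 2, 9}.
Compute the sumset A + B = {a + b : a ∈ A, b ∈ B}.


A + B = {a + b : a ∈ A, b ∈ B}.
Enumerate all |A|·|B| = 3·4 = 12 pairs (a, b) and collect distinct sums.
a = -2: -2+-3=-5, -2+-1=-3, -2+2=0, -2+9=7
a = 4: 4+-3=1, 4+-1=3, 4+2=6, 4+9=13
a = 8: 8+-3=5, 8+-1=7, 8+2=10, 8+9=17
Collecting distinct sums: A + B = {-5, -3, 0, 1, 3, 5, 6, 7, 10, 13, 17}
|A + B| = 11

A + B = {-5, -3, 0, 1, 3, 5, 6, 7, 10, 13, 17}


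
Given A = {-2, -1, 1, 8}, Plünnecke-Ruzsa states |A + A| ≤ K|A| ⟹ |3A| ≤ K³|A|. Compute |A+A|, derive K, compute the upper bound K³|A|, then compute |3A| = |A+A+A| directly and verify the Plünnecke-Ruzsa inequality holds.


|A| = 4.
Step 1: Compute A + A by enumerating all 16 pairs.
A + A = {-4, -3, -2, -1, 0, 2, 6, 7, 9, 16}, so |A + A| = 10.
Step 2: Doubling constant K = |A + A|/|A| = 10/4 = 10/4 ≈ 2.5000.
Step 3: Plünnecke-Ruzsa gives |3A| ≤ K³·|A| = (2.5000)³ · 4 ≈ 62.5000.
Step 4: Compute 3A = A + A + A directly by enumerating all triples (a,b,c) ∈ A³; |3A| = 19.
Step 5: Check 19 ≤ 62.5000? Yes ✓.

K = 10/4, Plünnecke-Ruzsa bound K³|A| ≈ 62.5000, |3A| = 19, inequality holds.


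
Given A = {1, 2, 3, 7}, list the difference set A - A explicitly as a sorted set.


A - A = {a - a' : a, a' ∈ A}.
Compute a - a' for each ordered pair (a, a'):
a = 1: 1-1=0, 1-2=-1, 1-3=-2, 1-7=-6
a = 2: 2-1=1, 2-2=0, 2-3=-1, 2-7=-5
a = 3: 3-1=2, 3-2=1, 3-3=0, 3-7=-4
a = 7: 7-1=6, 7-2=5, 7-3=4, 7-7=0
Collecting distinct values (and noting 0 appears from a-a):
A - A = {-6, -5, -4, -2, -1, 0, 1, 2, 4, 5, 6}
|A - A| = 11

A - A = {-6, -5, -4, -2, -1, 0, 1, 2, 4, 5, 6}


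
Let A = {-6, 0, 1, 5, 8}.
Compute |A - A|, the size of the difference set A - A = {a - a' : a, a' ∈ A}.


A - A = {a - a' : a, a' ∈ A}; |A| = 5.
Bounds: 2|A|-1 ≤ |A - A| ≤ |A|² - |A| + 1, i.e. 9 ≤ |A - A| ≤ 21.
Note: 0 ∈ A - A always (from a - a). The set is symmetric: if d ∈ A - A then -d ∈ A - A.
Enumerate nonzero differences d = a - a' with a > a' (then include -d):
Positive differences: {1, 3, 4, 5, 6, 7, 8, 11, 14}
Full difference set: {0} ∪ (positive diffs) ∪ (negative diffs).
|A - A| = 1 + 2·9 = 19 (matches direct enumeration: 19).

|A - A| = 19


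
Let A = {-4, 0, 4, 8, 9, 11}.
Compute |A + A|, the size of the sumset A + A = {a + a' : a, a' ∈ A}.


A + A = {a + a' : a, a' ∈ A}; |A| = 6.
General bounds: 2|A| - 1 ≤ |A + A| ≤ |A|(|A|+1)/2, i.e. 11 ≤ |A + A| ≤ 21.
Lower bound 2|A|-1 is attained iff A is an arithmetic progression.
Enumerate sums a + a' for a ≤ a' (symmetric, so this suffices):
a = -4: -4+-4=-8, -4+0=-4, -4+4=0, -4+8=4, -4+9=5, -4+11=7
a = 0: 0+0=0, 0+4=4, 0+8=8, 0+9=9, 0+11=11
a = 4: 4+4=8, 4+8=12, 4+9=13, 4+11=15
a = 8: 8+8=16, 8+9=17, 8+11=19
a = 9: 9+9=18, 9+11=20
a = 11: 11+11=22
Distinct sums: {-8, -4, 0, 4, 5, 7, 8, 9, 11, 12, 13, 15, 16, 17, 18, 19, 20, 22}
|A + A| = 18

|A + A| = 18


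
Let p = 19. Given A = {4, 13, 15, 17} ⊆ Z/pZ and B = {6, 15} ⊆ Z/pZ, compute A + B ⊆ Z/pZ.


Work in Z/19Z: reduce every sum a + b modulo 19.
Enumerate all 8 pairs:
a = 4: 4+6=10, 4+15=0
a = 13: 13+6=0, 13+15=9
a = 15: 15+6=2, 15+15=11
a = 17: 17+6=4, 17+15=13
Distinct residues collected: {0, 2, 4, 9, 10, 11, 13}
|A + B| = 7 (out of 19 total residues).

A + B = {0, 2, 4, 9, 10, 11, 13}


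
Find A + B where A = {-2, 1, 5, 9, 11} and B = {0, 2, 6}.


A + B = {a + b : a ∈ A, b ∈ B}.
Enumerate all |A|·|B| = 5·3 = 15 pairs (a, b) and collect distinct sums.
a = -2: -2+0=-2, -2+2=0, -2+6=4
a = 1: 1+0=1, 1+2=3, 1+6=7
a = 5: 5+0=5, 5+2=7, 5+6=11
a = 9: 9+0=9, 9+2=11, 9+6=15
a = 11: 11+0=11, 11+2=13, 11+6=17
Collecting distinct sums: A + B = {-2, 0, 1, 3, 4, 5, 7, 9, 11, 13, 15, 17}
|A + B| = 12

A + B = {-2, 0, 1, 3, 4, 5, 7, 9, 11, 13, 15, 17}


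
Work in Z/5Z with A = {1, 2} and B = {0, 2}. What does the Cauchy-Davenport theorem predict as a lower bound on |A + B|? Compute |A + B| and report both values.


Cauchy-Davenport: |A + B| ≥ min(p, |A| + |B| - 1) for A, B nonempty in Z/pZ.
|A| = 2, |B| = 2, p = 5.
CD lower bound = min(5, 2 + 2 - 1) = min(5, 3) = 3.
Compute A + B mod 5 directly:
a = 1: 1+0=1, 1+2=3
a = 2: 2+0=2, 2+2=4
A + B = {1, 2, 3, 4}, so |A + B| = 4.
Verify: 4 ≥ 3? Yes ✓.

CD lower bound = 3, actual |A + B| = 4.


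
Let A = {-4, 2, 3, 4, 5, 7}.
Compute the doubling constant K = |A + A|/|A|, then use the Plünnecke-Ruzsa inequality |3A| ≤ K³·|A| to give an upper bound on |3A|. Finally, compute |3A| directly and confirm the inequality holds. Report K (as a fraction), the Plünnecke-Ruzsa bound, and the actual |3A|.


|A| = 6.
Step 1: Compute A + A by enumerating all 36 pairs.
A + A = {-8, -2, -1, 0, 1, 3, 4, 5, 6, 7, 8, 9, 10, 11, 12, 14}, so |A + A| = 16.
Step 2: Doubling constant K = |A + A|/|A| = 16/6 = 16/6 ≈ 2.6667.
Step 3: Plünnecke-Ruzsa gives |3A| ≤ K³·|A| = (2.6667)³ · 6 ≈ 113.7778.
Step 4: Compute 3A = A + A + A directly by enumerating all triples (a,b,c) ∈ A³; |3A| = 27.
Step 5: Check 27 ≤ 113.7778? Yes ✓.

K = 16/6, Plünnecke-Ruzsa bound K³|A| ≈ 113.7778, |3A| = 27, inequality holds.


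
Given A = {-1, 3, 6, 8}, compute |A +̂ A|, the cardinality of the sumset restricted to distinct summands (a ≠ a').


Restricted sumset: A +̂ A = {a + a' : a ∈ A, a' ∈ A, a ≠ a'}.
Equivalently, take A + A and drop any sum 2a that is achievable ONLY as a + a for a ∈ A (i.e. sums representable only with equal summands).
Enumerate pairs (a, a') with a < a' (symmetric, so each unordered pair gives one sum; this covers all a ≠ a'):
  -1 + 3 = 2
  -1 + 6 = 5
  -1 + 8 = 7
  3 + 6 = 9
  3 + 8 = 11
  6 + 8 = 14
Collected distinct sums: {2, 5, 7, 9, 11, 14}
|A +̂ A| = 6
(Reference bound: |A +̂ A| ≥ 2|A| - 3 for |A| ≥ 2, with |A| = 4 giving ≥ 5.)

|A +̂ A| = 6


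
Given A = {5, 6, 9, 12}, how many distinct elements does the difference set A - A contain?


A - A = {a - a' : a, a' ∈ A}; |A| = 4.
Bounds: 2|A|-1 ≤ |A - A| ≤ |A|² - |A| + 1, i.e. 7 ≤ |A - A| ≤ 13.
Note: 0 ∈ A - A always (from a - a). The set is symmetric: if d ∈ A - A then -d ∈ A - A.
Enumerate nonzero differences d = a - a' with a > a' (then include -d):
Positive differences: {1, 3, 4, 6, 7}
Full difference set: {0} ∪ (positive diffs) ∪ (negative diffs).
|A - A| = 1 + 2·5 = 11 (matches direct enumeration: 11).

|A - A| = 11


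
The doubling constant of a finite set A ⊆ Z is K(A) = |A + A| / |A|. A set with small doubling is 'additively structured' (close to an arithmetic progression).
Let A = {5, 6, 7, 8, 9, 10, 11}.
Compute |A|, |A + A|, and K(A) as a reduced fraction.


|A| = 7.
Compute A + A by enumerating all 49 pairs.
A + A = {10, 11, 12, 13, 14, 15, 16, 17, 18, 19, 20, 21, 22}, so |A + A| = 13.
K = |A + A| / |A| = 13/7 (already in lowest terms) ≈ 1.8571.
Reference: AP of size 7 gives K = 13/7 ≈ 1.8571; a fully generic set of size 7 gives K ≈ 4.0000.

|A| = 7, |A + A| = 13, K = 13/7.


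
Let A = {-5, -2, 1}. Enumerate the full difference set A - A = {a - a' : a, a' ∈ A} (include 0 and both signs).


A - A = {a - a' : a, a' ∈ A}.
Compute a - a' for each ordered pair (a, a'):
a = -5: -5--5=0, -5--2=-3, -5-1=-6
a = -2: -2--5=3, -2--2=0, -2-1=-3
a = 1: 1--5=6, 1--2=3, 1-1=0
Collecting distinct values (and noting 0 appears from a-a):
A - A = {-6, -3, 0, 3, 6}
|A - A| = 5

A - A = {-6, -3, 0, 3, 6}


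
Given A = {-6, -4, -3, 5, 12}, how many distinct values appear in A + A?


A + A = {a + a' : a, a' ∈ A}; |A| = 5.
General bounds: 2|A| - 1 ≤ |A + A| ≤ |A|(|A|+1)/2, i.e. 9 ≤ |A + A| ≤ 15.
Lower bound 2|A|-1 is attained iff A is an arithmetic progression.
Enumerate sums a + a' for a ≤ a' (symmetric, so this suffices):
a = -6: -6+-6=-12, -6+-4=-10, -6+-3=-9, -6+5=-1, -6+12=6
a = -4: -4+-4=-8, -4+-3=-7, -4+5=1, -4+12=8
a = -3: -3+-3=-6, -3+5=2, -3+12=9
a = 5: 5+5=10, 5+12=17
a = 12: 12+12=24
Distinct sums: {-12, -10, -9, -8, -7, -6, -1, 1, 2, 6, 8, 9, 10, 17, 24}
|A + A| = 15

|A + A| = 15


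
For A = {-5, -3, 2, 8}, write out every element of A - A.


A - A = {a - a' : a, a' ∈ A}.
Compute a - a' for each ordered pair (a, a'):
a = -5: -5--5=0, -5--3=-2, -5-2=-7, -5-8=-13
a = -3: -3--5=2, -3--3=0, -3-2=-5, -3-8=-11
a = 2: 2--5=7, 2--3=5, 2-2=0, 2-8=-6
a = 8: 8--5=13, 8--3=11, 8-2=6, 8-8=0
Collecting distinct values (and noting 0 appears from a-a):
A - A = {-13, -11, -7, -6, -5, -2, 0, 2, 5, 6, 7, 11, 13}
|A - A| = 13

A - A = {-13, -11, -7, -6, -5, -2, 0, 2, 5, 6, 7, 11, 13}


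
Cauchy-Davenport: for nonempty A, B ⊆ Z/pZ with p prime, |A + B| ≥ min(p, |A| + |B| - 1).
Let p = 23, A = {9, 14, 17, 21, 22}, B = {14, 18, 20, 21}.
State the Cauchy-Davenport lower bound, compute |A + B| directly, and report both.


Cauchy-Davenport: |A + B| ≥ min(p, |A| + |B| - 1) for A, B nonempty in Z/pZ.
|A| = 5, |B| = 4, p = 23.
CD lower bound = min(23, 5 + 4 - 1) = min(23, 8) = 8.
Compute A + B mod 23 directly:
a = 9: 9+14=0, 9+18=4, 9+20=6, 9+21=7
a = 14: 14+14=5, 14+18=9, 14+20=11, 14+21=12
a = 17: 17+14=8, 17+18=12, 17+20=14, 17+21=15
a = 21: 21+14=12, 21+18=16, 21+20=18, 21+21=19
a = 22: 22+14=13, 22+18=17, 22+20=19, 22+21=20
A + B = {0, 4, 5, 6, 7, 8, 9, 11, 12, 13, 14, 15, 16, 17, 18, 19, 20}, so |A + B| = 17.
Verify: 17 ≥ 8? Yes ✓.

CD lower bound = 8, actual |A + B| = 17.


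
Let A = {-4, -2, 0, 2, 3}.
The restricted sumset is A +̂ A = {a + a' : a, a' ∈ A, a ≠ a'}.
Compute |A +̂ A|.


Restricted sumset: A +̂ A = {a + a' : a ∈ A, a' ∈ A, a ≠ a'}.
Equivalently, take A + A and drop any sum 2a that is achievable ONLY as a + a for a ∈ A (i.e. sums representable only with equal summands).
Enumerate pairs (a, a') with a < a' (symmetric, so each unordered pair gives one sum; this covers all a ≠ a'):
  -4 + -2 = -6
  -4 + 0 = -4
  -4 + 2 = -2
  -4 + 3 = -1
  -2 + 0 = -2
  -2 + 2 = 0
  -2 + 3 = 1
  0 + 2 = 2
  0 + 3 = 3
  2 + 3 = 5
Collected distinct sums: {-6, -4, -2, -1, 0, 1, 2, 3, 5}
|A +̂ A| = 9
(Reference bound: |A +̂ A| ≥ 2|A| - 3 for |A| ≥ 2, with |A| = 5 giving ≥ 7.)

|A +̂ A| = 9


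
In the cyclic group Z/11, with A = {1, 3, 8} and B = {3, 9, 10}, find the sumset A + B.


Work in Z/11Z: reduce every sum a + b modulo 11.
Enumerate all 9 pairs:
a = 1: 1+3=4, 1+9=10, 1+10=0
a = 3: 3+3=6, 3+9=1, 3+10=2
a = 8: 8+3=0, 8+9=6, 8+10=7
Distinct residues collected: {0, 1, 2, 4, 6, 7, 10}
|A + B| = 7 (out of 11 total residues).

A + B = {0, 1, 2, 4, 6, 7, 10}


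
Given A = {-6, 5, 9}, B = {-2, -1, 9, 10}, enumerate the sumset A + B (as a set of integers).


A + B = {a + b : a ∈ A, b ∈ B}.
Enumerate all |A|·|B| = 3·4 = 12 pairs (a, b) and collect distinct sums.
a = -6: -6+-2=-8, -6+-1=-7, -6+9=3, -6+10=4
a = 5: 5+-2=3, 5+-1=4, 5+9=14, 5+10=15
a = 9: 9+-2=7, 9+-1=8, 9+9=18, 9+10=19
Collecting distinct sums: A + B = {-8, -7, 3, 4, 7, 8, 14, 15, 18, 19}
|A + B| = 10

A + B = {-8, -7, 3, 4, 7, 8, 14, 15, 18, 19}


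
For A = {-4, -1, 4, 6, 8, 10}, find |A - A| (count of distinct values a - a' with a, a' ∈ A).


A - A = {a - a' : a, a' ∈ A}; |A| = 6.
Bounds: 2|A|-1 ≤ |A - A| ≤ |A|² - |A| + 1, i.e. 11 ≤ |A - A| ≤ 31.
Note: 0 ∈ A - A always (from a - a). The set is symmetric: if d ∈ A - A then -d ∈ A - A.
Enumerate nonzero differences d = a - a' with a > a' (then include -d):
Positive differences: {2, 3, 4, 5, 6, 7, 8, 9, 10, 11, 12, 14}
Full difference set: {0} ∪ (positive diffs) ∪ (negative diffs).
|A - A| = 1 + 2·12 = 25 (matches direct enumeration: 25).

|A - A| = 25


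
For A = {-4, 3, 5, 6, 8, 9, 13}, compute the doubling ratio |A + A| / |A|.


|A| = 7.
Compute A + A by enumerating all 49 pairs.
A + A = {-8, -1, 1, 2, 4, 5, 6, 8, 9, 10, 11, 12, 13, 14, 15, 16, 17, 18, 19, 21, 22, 26}, so |A + A| = 22.
K = |A + A| / |A| = 22/7 (already in lowest terms) ≈ 3.1429.
Reference: AP of size 7 gives K = 13/7 ≈ 1.8571; a fully generic set of size 7 gives K ≈ 4.0000.

|A| = 7, |A + A| = 22, K = 22/7.


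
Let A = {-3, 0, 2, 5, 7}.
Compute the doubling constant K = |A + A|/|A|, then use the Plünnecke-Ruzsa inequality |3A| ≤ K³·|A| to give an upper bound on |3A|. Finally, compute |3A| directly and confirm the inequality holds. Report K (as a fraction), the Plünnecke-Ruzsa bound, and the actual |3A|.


|A| = 5.
Step 1: Compute A + A by enumerating all 25 pairs.
A + A = {-6, -3, -1, 0, 2, 4, 5, 7, 9, 10, 12, 14}, so |A + A| = 12.
Step 2: Doubling constant K = |A + A|/|A| = 12/5 = 12/5 ≈ 2.4000.
Step 3: Plünnecke-Ruzsa gives |3A| ≤ K³·|A| = (2.4000)³ · 5 ≈ 69.1200.
Step 4: Compute 3A = A + A + A directly by enumerating all triples (a,b,c) ∈ A³; |3A| = 22.
Step 5: Check 22 ≤ 69.1200? Yes ✓.

K = 12/5, Plünnecke-Ruzsa bound K³|A| ≈ 69.1200, |3A| = 22, inequality holds.


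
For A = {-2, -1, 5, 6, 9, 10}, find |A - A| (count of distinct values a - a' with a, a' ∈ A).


A - A = {a - a' : a, a' ∈ A}; |A| = 6.
Bounds: 2|A|-1 ≤ |A - A| ≤ |A|² - |A| + 1, i.e. 11 ≤ |A - A| ≤ 31.
Note: 0 ∈ A - A always (from a - a). The set is symmetric: if d ∈ A - A then -d ∈ A - A.
Enumerate nonzero differences d = a - a' with a > a' (then include -d):
Positive differences: {1, 3, 4, 5, 6, 7, 8, 10, 11, 12}
Full difference set: {0} ∪ (positive diffs) ∪ (negative diffs).
|A - A| = 1 + 2·10 = 21 (matches direct enumeration: 21).

|A - A| = 21


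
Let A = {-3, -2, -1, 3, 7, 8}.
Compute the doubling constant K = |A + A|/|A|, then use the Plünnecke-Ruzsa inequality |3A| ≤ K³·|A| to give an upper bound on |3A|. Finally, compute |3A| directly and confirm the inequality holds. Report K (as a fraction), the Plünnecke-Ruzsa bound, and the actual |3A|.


|A| = 6.
Step 1: Compute A + A by enumerating all 36 pairs.
A + A = {-6, -5, -4, -3, -2, 0, 1, 2, 4, 5, 6, 7, 10, 11, 14, 15, 16}, so |A + A| = 17.
Step 2: Doubling constant K = |A + A|/|A| = 17/6 = 17/6 ≈ 2.8333.
Step 3: Plünnecke-Ruzsa gives |3A| ≤ K³·|A| = (2.8333)³ · 6 ≈ 136.4722.
Step 4: Compute 3A = A + A + A directly by enumerating all triples (a,b,c) ∈ A³; |3A| = 32.
Step 5: Check 32 ≤ 136.4722? Yes ✓.

K = 17/6, Plünnecke-Ruzsa bound K³|A| ≈ 136.4722, |3A| = 32, inequality holds.


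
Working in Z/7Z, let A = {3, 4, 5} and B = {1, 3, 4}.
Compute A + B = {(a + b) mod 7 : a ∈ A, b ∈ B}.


Work in Z/7Z: reduce every sum a + b modulo 7.
Enumerate all 9 pairs:
a = 3: 3+1=4, 3+3=6, 3+4=0
a = 4: 4+1=5, 4+3=0, 4+4=1
a = 5: 5+1=6, 5+3=1, 5+4=2
Distinct residues collected: {0, 1, 2, 4, 5, 6}
|A + B| = 6 (out of 7 total residues).

A + B = {0, 1, 2, 4, 5, 6}


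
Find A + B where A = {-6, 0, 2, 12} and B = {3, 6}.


A + B = {a + b : a ∈ A, b ∈ B}.
Enumerate all |A|·|B| = 4·2 = 8 pairs (a, b) and collect distinct sums.
a = -6: -6+3=-3, -6+6=0
a = 0: 0+3=3, 0+6=6
a = 2: 2+3=5, 2+6=8
a = 12: 12+3=15, 12+6=18
Collecting distinct sums: A + B = {-3, 0, 3, 5, 6, 8, 15, 18}
|A + B| = 8

A + B = {-3, 0, 3, 5, 6, 8, 15, 18}


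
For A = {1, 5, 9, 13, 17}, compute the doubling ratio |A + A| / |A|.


|A| = 5.
Compute A + A by enumerating all 25 pairs.
A + A = {2, 6, 10, 14, 18, 22, 26, 30, 34}, so |A + A| = 9.
K = |A + A| / |A| = 9/5 (already in lowest terms) ≈ 1.8000.
Reference: AP of size 5 gives K = 9/5 ≈ 1.8000; a fully generic set of size 5 gives K ≈ 3.0000.

|A| = 5, |A + A| = 9, K = 9/5.


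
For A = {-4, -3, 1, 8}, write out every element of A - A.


A - A = {a - a' : a, a' ∈ A}.
Compute a - a' for each ordered pair (a, a'):
a = -4: -4--4=0, -4--3=-1, -4-1=-5, -4-8=-12
a = -3: -3--4=1, -3--3=0, -3-1=-4, -3-8=-11
a = 1: 1--4=5, 1--3=4, 1-1=0, 1-8=-7
a = 8: 8--4=12, 8--3=11, 8-1=7, 8-8=0
Collecting distinct values (and noting 0 appears from a-a):
A - A = {-12, -11, -7, -5, -4, -1, 0, 1, 4, 5, 7, 11, 12}
|A - A| = 13

A - A = {-12, -11, -7, -5, -4, -1, 0, 1, 4, 5, 7, 11, 12}


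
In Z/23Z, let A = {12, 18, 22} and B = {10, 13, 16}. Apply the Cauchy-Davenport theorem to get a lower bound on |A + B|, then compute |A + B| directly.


Cauchy-Davenport: |A + B| ≥ min(p, |A| + |B| - 1) for A, B nonempty in Z/pZ.
|A| = 3, |B| = 3, p = 23.
CD lower bound = min(23, 3 + 3 - 1) = min(23, 5) = 5.
Compute A + B mod 23 directly:
a = 12: 12+10=22, 12+13=2, 12+16=5
a = 18: 18+10=5, 18+13=8, 18+16=11
a = 22: 22+10=9, 22+13=12, 22+16=15
A + B = {2, 5, 8, 9, 11, 12, 15, 22}, so |A + B| = 8.
Verify: 8 ≥ 5? Yes ✓.

CD lower bound = 5, actual |A + B| = 8.


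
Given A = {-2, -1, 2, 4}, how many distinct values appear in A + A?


A + A = {a + a' : a, a' ∈ A}; |A| = 4.
General bounds: 2|A| - 1 ≤ |A + A| ≤ |A|(|A|+1)/2, i.e. 7 ≤ |A + A| ≤ 10.
Lower bound 2|A|-1 is attained iff A is an arithmetic progression.
Enumerate sums a + a' for a ≤ a' (symmetric, so this suffices):
a = -2: -2+-2=-4, -2+-1=-3, -2+2=0, -2+4=2
a = -1: -1+-1=-2, -1+2=1, -1+4=3
a = 2: 2+2=4, 2+4=6
a = 4: 4+4=8
Distinct sums: {-4, -3, -2, 0, 1, 2, 3, 4, 6, 8}
|A + A| = 10

|A + A| = 10


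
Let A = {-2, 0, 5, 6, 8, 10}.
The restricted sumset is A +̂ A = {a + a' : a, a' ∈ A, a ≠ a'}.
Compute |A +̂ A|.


Restricted sumset: A +̂ A = {a + a' : a ∈ A, a' ∈ A, a ≠ a'}.
Equivalently, take A + A and drop any sum 2a that is achievable ONLY as a + a for a ∈ A (i.e. sums representable only with equal summands).
Enumerate pairs (a, a') with a < a' (symmetric, so each unordered pair gives one sum; this covers all a ≠ a'):
  -2 + 0 = -2
  -2 + 5 = 3
  -2 + 6 = 4
  -2 + 8 = 6
  -2 + 10 = 8
  0 + 5 = 5
  0 + 6 = 6
  0 + 8 = 8
  0 + 10 = 10
  5 + 6 = 11
  5 + 8 = 13
  5 + 10 = 15
  6 + 8 = 14
  6 + 10 = 16
  8 + 10 = 18
Collected distinct sums: {-2, 3, 4, 5, 6, 8, 10, 11, 13, 14, 15, 16, 18}
|A +̂ A| = 13
(Reference bound: |A +̂ A| ≥ 2|A| - 3 for |A| ≥ 2, with |A| = 6 giving ≥ 9.)

|A +̂ A| = 13


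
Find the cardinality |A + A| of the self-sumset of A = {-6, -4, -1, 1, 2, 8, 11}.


A + A = {a + a' : a, a' ∈ A}; |A| = 7.
General bounds: 2|A| - 1 ≤ |A + A| ≤ |A|(|A|+1)/2, i.e. 13 ≤ |A + A| ≤ 28.
Lower bound 2|A|-1 is attained iff A is an arithmetic progression.
Enumerate sums a + a' for a ≤ a' (symmetric, so this suffices):
a = -6: -6+-6=-12, -6+-4=-10, -6+-1=-7, -6+1=-5, -6+2=-4, -6+8=2, -6+11=5
a = -4: -4+-4=-8, -4+-1=-5, -4+1=-3, -4+2=-2, -4+8=4, -4+11=7
a = -1: -1+-1=-2, -1+1=0, -1+2=1, -1+8=7, -1+11=10
a = 1: 1+1=2, 1+2=3, 1+8=9, 1+11=12
a = 2: 2+2=4, 2+8=10, 2+11=13
a = 8: 8+8=16, 8+11=19
a = 11: 11+11=22
Distinct sums: {-12, -10, -8, -7, -5, -4, -3, -2, 0, 1, 2, 3, 4, 5, 7, 9, 10, 12, 13, 16, 19, 22}
|A + A| = 22

|A + A| = 22


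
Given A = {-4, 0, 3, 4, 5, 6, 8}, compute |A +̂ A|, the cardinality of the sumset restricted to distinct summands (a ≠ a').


Restricted sumset: A +̂ A = {a + a' : a ∈ A, a' ∈ A, a ≠ a'}.
Equivalently, take A + A and drop any sum 2a that is achievable ONLY as a + a for a ∈ A (i.e. sums representable only with equal summands).
Enumerate pairs (a, a') with a < a' (symmetric, so each unordered pair gives one sum; this covers all a ≠ a'):
  -4 + 0 = -4
  -4 + 3 = -1
  -4 + 4 = 0
  -4 + 5 = 1
  -4 + 6 = 2
  -4 + 8 = 4
  0 + 3 = 3
  0 + 4 = 4
  0 + 5 = 5
  0 + 6 = 6
  0 + 8 = 8
  3 + 4 = 7
  3 + 5 = 8
  3 + 6 = 9
  3 + 8 = 11
  4 + 5 = 9
  4 + 6 = 10
  4 + 8 = 12
  5 + 6 = 11
  5 + 8 = 13
  6 + 8 = 14
Collected distinct sums: {-4, -1, 0, 1, 2, 3, 4, 5, 6, 7, 8, 9, 10, 11, 12, 13, 14}
|A +̂ A| = 17
(Reference bound: |A +̂ A| ≥ 2|A| - 3 for |A| ≥ 2, with |A| = 7 giving ≥ 11.)

|A +̂ A| = 17


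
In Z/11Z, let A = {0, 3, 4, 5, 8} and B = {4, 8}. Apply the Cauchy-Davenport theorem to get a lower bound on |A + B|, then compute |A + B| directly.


Cauchy-Davenport: |A + B| ≥ min(p, |A| + |B| - 1) for A, B nonempty in Z/pZ.
|A| = 5, |B| = 2, p = 11.
CD lower bound = min(11, 5 + 2 - 1) = min(11, 6) = 6.
Compute A + B mod 11 directly:
a = 0: 0+4=4, 0+8=8
a = 3: 3+4=7, 3+8=0
a = 4: 4+4=8, 4+8=1
a = 5: 5+4=9, 5+8=2
a = 8: 8+4=1, 8+8=5
A + B = {0, 1, 2, 4, 5, 7, 8, 9}, so |A + B| = 8.
Verify: 8 ≥ 6? Yes ✓.

CD lower bound = 6, actual |A + B| = 8.


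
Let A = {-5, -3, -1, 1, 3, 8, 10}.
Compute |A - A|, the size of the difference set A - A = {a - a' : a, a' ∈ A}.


A - A = {a - a' : a, a' ∈ A}; |A| = 7.
Bounds: 2|A|-1 ≤ |A - A| ≤ |A|² - |A| + 1, i.e. 13 ≤ |A - A| ≤ 43.
Note: 0 ∈ A - A always (from a - a). The set is symmetric: if d ∈ A - A then -d ∈ A - A.
Enumerate nonzero differences d = a - a' with a > a' (then include -d):
Positive differences: {2, 4, 5, 6, 7, 8, 9, 11, 13, 15}
Full difference set: {0} ∪ (positive diffs) ∪ (negative diffs).
|A - A| = 1 + 2·10 = 21 (matches direct enumeration: 21).

|A - A| = 21


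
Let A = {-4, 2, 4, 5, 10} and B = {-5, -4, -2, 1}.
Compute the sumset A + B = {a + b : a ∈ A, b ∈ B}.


A + B = {a + b : a ∈ A, b ∈ B}.
Enumerate all |A|·|B| = 5·4 = 20 pairs (a, b) and collect distinct sums.
a = -4: -4+-5=-9, -4+-4=-8, -4+-2=-6, -4+1=-3
a = 2: 2+-5=-3, 2+-4=-2, 2+-2=0, 2+1=3
a = 4: 4+-5=-1, 4+-4=0, 4+-2=2, 4+1=5
a = 5: 5+-5=0, 5+-4=1, 5+-2=3, 5+1=6
a = 10: 10+-5=5, 10+-4=6, 10+-2=8, 10+1=11
Collecting distinct sums: A + B = {-9, -8, -6, -3, -2, -1, 0, 1, 2, 3, 5, 6, 8, 11}
|A + B| = 14

A + B = {-9, -8, -6, -3, -2, -1, 0, 1, 2, 3, 5, 6, 8, 11}


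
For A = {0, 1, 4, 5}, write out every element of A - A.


A - A = {a - a' : a, a' ∈ A}.
Compute a - a' for each ordered pair (a, a'):
a = 0: 0-0=0, 0-1=-1, 0-4=-4, 0-5=-5
a = 1: 1-0=1, 1-1=0, 1-4=-3, 1-5=-4
a = 4: 4-0=4, 4-1=3, 4-4=0, 4-5=-1
a = 5: 5-0=5, 5-1=4, 5-4=1, 5-5=0
Collecting distinct values (and noting 0 appears from a-a):
A - A = {-5, -4, -3, -1, 0, 1, 3, 4, 5}
|A - A| = 9

A - A = {-5, -4, -3, -1, 0, 1, 3, 4, 5}


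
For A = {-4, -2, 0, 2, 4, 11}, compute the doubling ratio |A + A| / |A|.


|A| = 6.
Compute A + A by enumerating all 36 pairs.
A + A = {-8, -6, -4, -2, 0, 2, 4, 6, 7, 8, 9, 11, 13, 15, 22}, so |A + A| = 15.
K = |A + A| / |A| = 15/6 = 5/2 ≈ 2.5000.
Reference: AP of size 6 gives K = 11/6 ≈ 1.8333; a fully generic set of size 6 gives K ≈ 3.5000.

|A| = 6, |A + A| = 15, K = 15/6 = 5/2.


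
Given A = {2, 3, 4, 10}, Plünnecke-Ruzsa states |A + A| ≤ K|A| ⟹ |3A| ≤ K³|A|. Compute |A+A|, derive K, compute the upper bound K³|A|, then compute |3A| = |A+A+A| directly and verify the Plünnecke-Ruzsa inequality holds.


|A| = 4.
Step 1: Compute A + A by enumerating all 16 pairs.
A + A = {4, 5, 6, 7, 8, 12, 13, 14, 20}, so |A + A| = 9.
Step 2: Doubling constant K = |A + A|/|A| = 9/4 = 9/4 ≈ 2.2500.
Step 3: Plünnecke-Ruzsa gives |3A| ≤ K³·|A| = (2.2500)³ · 4 ≈ 45.5625.
Step 4: Compute 3A = A + A + A directly by enumerating all triples (a,b,c) ∈ A³; |3A| = 16.
Step 5: Check 16 ≤ 45.5625? Yes ✓.

K = 9/4, Plünnecke-Ruzsa bound K³|A| ≈ 45.5625, |3A| = 16, inequality holds.


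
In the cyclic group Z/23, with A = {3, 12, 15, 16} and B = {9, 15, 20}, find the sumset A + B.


Work in Z/23Z: reduce every sum a + b modulo 23.
Enumerate all 12 pairs:
a = 3: 3+9=12, 3+15=18, 3+20=0
a = 12: 12+9=21, 12+15=4, 12+20=9
a = 15: 15+9=1, 15+15=7, 15+20=12
a = 16: 16+9=2, 16+15=8, 16+20=13
Distinct residues collected: {0, 1, 2, 4, 7, 8, 9, 12, 13, 18, 21}
|A + B| = 11 (out of 23 total residues).

A + B = {0, 1, 2, 4, 7, 8, 9, 12, 13, 18, 21}


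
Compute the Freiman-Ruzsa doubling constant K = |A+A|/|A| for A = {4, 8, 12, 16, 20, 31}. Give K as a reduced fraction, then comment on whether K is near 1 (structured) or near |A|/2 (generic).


|A| = 6.
Compute A + A by enumerating all 36 pairs.
A + A = {8, 12, 16, 20, 24, 28, 32, 35, 36, 39, 40, 43, 47, 51, 62}, so |A + A| = 15.
K = |A + A| / |A| = 15/6 = 5/2 ≈ 2.5000.
Reference: AP of size 6 gives K = 11/6 ≈ 1.8333; a fully generic set of size 6 gives K ≈ 3.5000.

|A| = 6, |A + A| = 15, K = 15/6 = 5/2.


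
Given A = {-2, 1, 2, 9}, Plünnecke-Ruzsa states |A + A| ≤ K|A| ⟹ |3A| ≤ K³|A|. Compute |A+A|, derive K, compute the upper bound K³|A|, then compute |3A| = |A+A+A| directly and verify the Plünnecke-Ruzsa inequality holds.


|A| = 4.
Step 1: Compute A + A by enumerating all 16 pairs.
A + A = {-4, -1, 0, 2, 3, 4, 7, 10, 11, 18}, so |A + A| = 10.
Step 2: Doubling constant K = |A + A|/|A| = 10/4 = 10/4 ≈ 2.5000.
Step 3: Plünnecke-Ruzsa gives |3A| ≤ K³·|A| = (2.5000)³ · 4 ≈ 62.5000.
Step 4: Compute 3A = A + A + A directly by enumerating all triples (a,b,c) ∈ A³; |3A| = 19.
Step 5: Check 19 ≤ 62.5000? Yes ✓.

K = 10/4, Plünnecke-Ruzsa bound K³|A| ≈ 62.5000, |3A| = 19, inequality holds.


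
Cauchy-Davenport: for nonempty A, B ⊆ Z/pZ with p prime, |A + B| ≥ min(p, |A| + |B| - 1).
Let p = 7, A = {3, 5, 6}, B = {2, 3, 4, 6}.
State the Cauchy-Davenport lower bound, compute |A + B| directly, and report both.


Cauchy-Davenport: |A + B| ≥ min(p, |A| + |B| - 1) for A, B nonempty in Z/pZ.
|A| = 3, |B| = 4, p = 7.
CD lower bound = min(7, 3 + 4 - 1) = min(7, 6) = 6.
Compute A + B mod 7 directly:
a = 3: 3+2=5, 3+3=6, 3+4=0, 3+6=2
a = 5: 5+2=0, 5+3=1, 5+4=2, 5+6=4
a = 6: 6+2=1, 6+3=2, 6+4=3, 6+6=5
A + B = {0, 1, 2, 3, 4, 5, 6}, so |A + B| = 7.
Verify: 7 ≥ 6? Yes ✓.

CD lower bound = 6, actual |A + B| = 7.


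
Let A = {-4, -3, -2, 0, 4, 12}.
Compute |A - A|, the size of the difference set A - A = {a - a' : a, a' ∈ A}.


A - A = {a - a' : a, a' ∈ A}; |A| = 6.
Bounds: 2|A|-1 ≤ |A - A| ≤ |A|² - |A| + 1, i.e. 11 ≤ |A - A| ≤ 31.
Note: 0 ∈ A - A always (from a - a). The set is symmetric: if d ∈ A - A then -d ∈ A - A.
Enumerate nonzero differences d = a - a' with a > a' (then include -d):
Positive differences: {1, 2, 3, 4, 6, 7, 8, 12, 14, 15, 16}
Full difference set: {0} ∪ (positive diffs) ∪ (negative diffs).
|A - A| = 1 + 2·11 = 23 (matches direct enumeration: 23).

|A - A| = 23


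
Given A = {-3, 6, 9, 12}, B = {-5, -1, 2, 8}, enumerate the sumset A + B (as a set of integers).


A + B = {a + b : a ∈ A, b ∈ B}.
Enumerate all |A|·|B| = 4·4 = 16 pairs (a, b) and collect distinct sums.
a = -3: -3+-5=-8, -3+-1=-4, -3+2=-1, -3+8=5
a = 6: 6+-5=1, 6+-1=5, 6+2=8, 6+8=14
a = 9: 9+-5=4, 9+-1=8, 9+2=11, 9+8=17
a = 12: 12+-5=7, 12+-1=11, 12+2=14, 12+8=20
Collecting distinct sums: A + B = {-8, -4, -1, 1, 4, 5, 7, 8, 11, 14, 17, 20}
|A + B| = 12

A + B = {-8, -4, -1, 1, 4, 5, 7, 8, 11, 14, 17, 20}


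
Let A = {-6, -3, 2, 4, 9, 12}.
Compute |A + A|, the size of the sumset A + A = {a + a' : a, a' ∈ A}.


A + A = {a + a' : a, a' ∈ A}; |A| = 6.
General bounds: 2|A| - 1 ≤ |A + A| ≤ |A|(|A|+1)/2, i.e. 11 ≤ |A + A| ≤ 21.
Lower bound 2|A|-1 is attained iff A is an arithmetic progression.
Enumerate sums a + a' for a ≤ a' (symmetric, so this suffices):
a = -6: -6+-6=-12, -6+-3=-9, -6+2=-4, -6+4=-2, -6+9=3, -6+12=6
a = -3: -3+-3=-6, -3+2=-1, -3+4=1, -3+9=6, -3+12=9
a = 2: 2+2=4, 2+4=6, 2+9=11, 2+12=14
a = 4: 4+4=8, 4+9=13, 4+12=16
a = 9: 9+9=18, 9+12=21
a = 12: 12+12=24
Distinct sums: {-12, -9, -6, -4, -2, -1, 1, 3, 4, 6, 8, 9, 11, 13, 14, 16, 18, 21, 24}
|A + A| = 19

|A + A| = 19


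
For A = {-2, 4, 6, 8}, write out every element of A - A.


A - A = {a - a' : a, a' ∈ A}.
Compute a - a' for each ordered pair (a, a'):
a = -2: -2--2=0, -2-4=-6, -2-6=-8, -2-8=-10
a = 4: 4--2=6, 4-4=0, 4-6=-2, 4-8=-4
a = 6: 6--2=8, 6-4=2, 6-6=0, 6-8=-2
a = 8: 8--2=10, 8-4=4, 8-6=2, 8-8=0
Collecting distinct values (and noting 0 appears from a-a):
A - A = {-10, -8, -6, -4, -2, 0, 2, 4, 6, 8, 10}
|A - A| = 11

A - A = {-10, -8, -6, -4, -2, 0, 2, 4, 6, 8, 10}


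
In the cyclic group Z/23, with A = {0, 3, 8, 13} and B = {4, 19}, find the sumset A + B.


Work in Z/23Z: reduce every sum a + b modulo 23.
Enumerate all 8 pairs:
a = 0: 0+4=4, 0+19=19
a = 3: 3+4=7, 3+19=22
a = 8: 8+4=12, 8+19=4
a = 13: 13+4=17, 13+19=9
Distinct residues collected: {4, 7, 9, 12, 17, 19, 22}
|A + B| = 7 (out of 23 total residues).

A + B = {4, 7, 9, 12, 17, 19, 22}


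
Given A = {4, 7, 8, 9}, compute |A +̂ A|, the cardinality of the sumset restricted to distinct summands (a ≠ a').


Restricted sumset: A +̂ A = {a + a' : a ∈ A, a' ∈ A, a ≠ a'}.
Equivalently, take A + A and drop any sum 2a that is achievable ONLY as a + a for a ∈ A (i.e. sums representable only with equal summands).
Enumerate pairs (a, a') with a < a' (symmetric, so each unordered pair gives one sum; this covers all a ≠ a'):
  4 + 7 = 11
  4 + 8 = 12
  4 + 9 = 13
  7 + 8 = 15
  7 + 9 = 16
  8 + 9 = 17
Collected distinct sums: {11, 12, 13, 15, 16, 17}
|A +̂ A| = 6
(Reference bound: |A +̂ A| ≥ 2|A| - 3 for |A| ≥ 2, with |A| = 4 giving ≥ 5.)

|A +̂ A| = 6


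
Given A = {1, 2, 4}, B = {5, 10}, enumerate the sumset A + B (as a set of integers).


A + B = {a + b : a ∈ A, b ∈ B}.
Enumerate all |A|·|B| = 3·2 = 6 pairs (a, b) and collect distinct sums.
a = 1: 1+5=6, 1+10=11
a = 2: 2+5=7, 2+10=12
a = 4: 4+5=9, 4+10=14
Collecting distinct sums: A + B = {6, 7, 9, 11, 12, 14}
|A + B| = 6

A + B = {6, 7, 9, 11, 12, 14}


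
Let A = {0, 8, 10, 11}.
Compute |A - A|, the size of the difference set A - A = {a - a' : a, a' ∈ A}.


A - A = {a - a' : a, a' ∈ A}; |A| = 4.
Bounds: 2|A|-1 ≤ |A - A| ≤ |A|² - |A| + 1, i.e. 7 ≤ |A - A| ≤ 13.
Note: 0 ∈ A - A always (from a - a). The set is symmetric: if d ∈ A - A then -d ∈ A - A.
Enumerate nonzero differences d = a - a' with a > a' (then include -d):
Positive differences: {1, 2, 3, 8, 10, 11}
Full difference set: {0} ∪ (positive diffs) ∪ (negative diffs).
|A - A| = 1 + 2·6 = 13 (matches direct enumeration: 13).

|A - A| = 13


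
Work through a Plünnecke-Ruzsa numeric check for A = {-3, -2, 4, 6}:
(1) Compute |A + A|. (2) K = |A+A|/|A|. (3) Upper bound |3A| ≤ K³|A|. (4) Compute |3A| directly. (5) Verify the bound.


|A| = 4.
Step 1: Compute A + A by enumerating all 16 pairs.
A + A = {-6, -5, -4, 1, 2, 3, 4, 8, 10, 12}, so |A + A| = 10.
Step 2: Doubling constant K = |A + A|/|A| = 10/4 = 10/4 ≈ 2.5000.
Step 3: Plünnecke-Ruzsa gives |3A| ≤ K³·|A| = (2.5000)³ · 4 ≈ 62.5000.
Step 4: Compute 3A = A + A + A directly by enumerating all triples (a,b,c) ∈ A³; |3A| = 19.
Step 5: Check 19 ≤ 62.5000? Yes ✓.

K = 10/4, Plünnecke-Ruzsa bound K³|A| ≈ 62.5000, |3A| = 19, inequality holds.


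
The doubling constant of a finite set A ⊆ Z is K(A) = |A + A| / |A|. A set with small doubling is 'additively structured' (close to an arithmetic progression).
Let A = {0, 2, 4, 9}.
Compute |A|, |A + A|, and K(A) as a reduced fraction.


|A| = 4.
Compute A + A by enumerating all 16 pairs.
A + A = {0, 2, 4, 6, 8, 9, 11, 13, 18}, so |A + A| = 9.
K = |A + A| / |A| = 9/4 (already in lowest terms) ≈ 2.2500.
Reference: AP of size 4 gives K = 7/4 ≈ 1.7500; a fully generic set of size 4 gives K ≈ 2.5000.

|A| = 4, |A + A| = 9, K = 9/4.


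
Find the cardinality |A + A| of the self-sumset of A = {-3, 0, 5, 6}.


A + A = {a + a' : a, a' ∈ A}; |A| = 4.
General bounds: 2|A| - 1 ≤ |A + A| ≤ |A|(|A|+1)/2, i.e. 7 ≤ |A + A| ≤ 10.
Lower bound 2|A|-1 is attained iff A is an arithmetic progression.
Enumerate sums a + a' for a ≤ a' (symmetric, so this suffices):
a = -3: -3+-3=-6, -3+0=-3, -3+5=2, -3+6=3
a = 0: 0+0=0, 0+5=5, 0+6=6
a = 5: 5+5=10, 5+6=11
a = 6: 6+6=12
Distinct sums: {-6, -3, 0, 2, 3, 5, 6, 10, 11, 12}
|A + A| = 10

|A + A| = 10


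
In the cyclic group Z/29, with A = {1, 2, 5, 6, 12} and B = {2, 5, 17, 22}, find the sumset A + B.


Work in Z/29Z: reduce every sum a + b modulo 29.
Enumerate all 20 pairs:
a = 1: 1+2=3, 1+5=6, 1+17=18, 1+22=23
a = 2: 2+2=4, 2+5=7, 2+17=19, 2+22=24
a = 5: 5+2=7, 5+5=10, 5+17=22, 5+22=27
a = 6: 6+2=8, 6+5=11, 6+17=23, 6+22=28
a = 12: 12+2=14, 12+5=17, 12+17=0, 12+22=5
Distinct residues collected: {0, 3, 4, 5, 6, 7, 8, 10, 11, 14, 17, 18, 19, 22, 23, 24, 27, 28}
|A + B| = 18 (out of 29 total residues).

A + B = {0, 3, 4, 5, 6, 7, 8, 10, 11, 14, 17, 18, 19, 22, 23, 24, 27, 28}


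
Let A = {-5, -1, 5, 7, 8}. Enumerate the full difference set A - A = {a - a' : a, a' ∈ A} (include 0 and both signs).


A - A = {a - a' : a, a' ∈ A}.
Compute a - a' for each ordered pair (a, a'):
a = -5: -5--5=0, -5--1=-4, -5-5=-10, -5-7=-12, -5-8=-13
a = -1: -1--5=4, -1--1=0, -1-5=-6, -1-7=-8, -1-8=-9
a = 5: 5--5=10, 5--1=6, 5-5=0, 5-7=-2, 5-8=-3
a = 7: 7--5=12, 7--1=8, 7-5=2, 7-7=0, 7-8=-1
a = 8: 8--5=13, 8--1=9, 8-5=3, 8-7=1, 8-8=0
Collecting distinct values (and noting 0 appears from a-a):
A - A = {-13, -12, -10, -9, -8, -6, -4, -3, -2, -1, 0, 1, 2, 3, 4, 6, 8, 9, 10, 12, 13}
|A - A| = 21

A - A = {-13, -12, -10, -9, -8, -6, -4, -3, -2, -1, 0, 1, 2, 3, 4, 6, 8, 9, 10, 12, 13}


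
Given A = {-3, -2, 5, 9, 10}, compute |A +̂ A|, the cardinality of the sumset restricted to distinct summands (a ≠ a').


Restricted sumset: A +̂ A = {a + a' : a ∈ A, a' ∈ A, a ≠ a'}.
Equivalently, take A + A and drop any sum 2a that is achievable ONLY as a + a for a ∈ A (i.e. sums representable only with equal summands).
Enumerate pairs (a, a') with a < a' (symmetric, so each unordered pair gives one sum; this covers all a ≠ a'):
  -3 + -2 = -5
  -3 + 5 = 2
  -3 + 9 = 6
  -3 + 10 = 7
  -2 + 5 = 3
  -2 + 9 = 7
  -2 + 10 = 8
  5 + 9 = 14
  5 + 10 = 15
  9 + 10 = 19
Collected distinct sums: {-5, 2, 3, 6, 7, 8, 14, 15, 19}
|A +̂ A| = 9
(Reference bound: |A +̂ A| ≥ 2|A| - 3 for |A| ≥ 2, with |A| = 5 giving ≥ 7.)

|A +̂ A| = 9


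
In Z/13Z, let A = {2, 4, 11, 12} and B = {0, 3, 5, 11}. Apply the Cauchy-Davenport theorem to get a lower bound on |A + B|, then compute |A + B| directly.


Cauchy-Davenport: |A + B| ≥ min(p, |A| + |B| - 1) for A, B nonempty in Z/pZ.
|A| = 4, |B| = 4, p = 13.
CD lower bound = min(13, 4 + 4 - 1) = min(13, 7) = 7.
Compute A + B mod 13 directly:
a = 2: 2+0=2, 2+3=5, 2+5=7, 2+11=0
a = 4: 4+0=4, 4+3=7, 4+5=9, 4+11=2
a = 11: 11+0=11, 11+3=1, 11+5=3, 11+11=9
a = 12: 12+0=12, 12+3=2, 12+5=4, 12+11=10
A + B = {0, 1, 2, 3, 4, 5, 7, 9, 10, 11, 12}, so |A + B| = 11.
Verify: 11 ≥ 7? Yes ✓.

CD lower bound = 7, actual |A + B| = 11.


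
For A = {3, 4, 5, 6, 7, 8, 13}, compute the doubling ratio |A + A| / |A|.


|A| = 7.
Compute A + A by enumerating all 49 pairs.
A + A = {6, 7, 8, 9, 10, 11, 12, 13, 14, 15, 16, 17, 18, 19, 20, 21, 26}, so |A + A| = 17.
K = |A + A| / |A| = 17/7 (already in lowest terms) ≈ 2.4286.
Reference: AP of size 7 gives K = 13/7 ≈ 1.8571; a fully generic set of size 7 gives K ≈ 4.0000.

|A| = 7, |A + A| = 17, K = 17/7.


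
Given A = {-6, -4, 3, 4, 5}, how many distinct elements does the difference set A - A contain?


A - A = {a - a' : a, a' ∈ A}; |A| = 5.
Bounds: 2|A|-1 ≤ |A - A| ≤ |A|² - |A| + 1, i.e. 9 ≤ |A - A| ≤ 21.
Note: 0 ∈ A - A always (from a - a). The set is symmetric: if d ∈ A - A then -d ∈ A - A.
Enumerate nonzero differences d = a - a' with a > a' (then include -d):
Positive differences: {1, 2, 7, 8, 9, 10, 11}
Full difference set: {0} ∪ (positive diffs) ∪ (negative diffs).
|A - A| = 1 + 2·7 = 15 (matches direct enumeration: 15).

|A - A| = 15


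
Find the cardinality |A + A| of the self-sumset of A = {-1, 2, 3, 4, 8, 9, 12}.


A + A = {a + a' : a, a' ∈ A}; |A| = 7.
General bounds: 2|A| - 1 ≤ |A + A| ≤ |A|(|A|+1)/2, i.e. 13 ≤ |A + A| ≤ 28.
Lower bound 2|A|-1 is attained iff A is an arithmetic progression.
Enumerate sums a + a' for a ≤ a' (symmetric, so this suffices):
a = -1: -1+-1=-2, -1+2=1, -1+3=2, -1+4=3, -1+8=7, -1+9=8, -1+12=11
a = 2: 2+2=4, 2+3=5, 2+4=6, 2+8=10, 2+9=11, 2+12=14
a = 3: 3+3=6, 3+4=7, 3+8=11, 3+9=12, 3+12=15
a = 4: 4+4=8, 4+8=12, 4+9=13, 4+12=16
a = 8: 8+8=16, 8+9=17, 8+12=20
a = 9: 9+9=18, 9+12=21
a = 12: 12+12=24
Distinct sums: {-2, 1, 2, 3, 4, 5, 6, 7, 8, 10, 11, 12, 13, 14, 15, 16, 17, 18, 20, 21, 24}
|A + A| = 21

|A + A| = 21


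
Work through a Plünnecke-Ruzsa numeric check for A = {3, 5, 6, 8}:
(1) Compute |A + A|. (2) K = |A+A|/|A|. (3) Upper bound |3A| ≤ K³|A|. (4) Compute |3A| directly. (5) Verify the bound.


|A| = 4.
Step 1: Compute A + A by enumerating all 16 pairs.
A + A = {6, 8, 9, 10, 11, 12, 13, 14, 16}, so |A + A| = 9.
Step 2: Doubling constant K = |A + A|/|A| = 9/4 = 9/4 ≈ 2.2500.
Step 3: Plünnecke-Ruzsa gives |3A| ≤ K³·|A| = (2.2500)³ · 4 ≈ 45.5625.
Step 4: Compute 3A = A + A + A directly by enumerating all triples (a,b,c) ∈ A³; |3A| = 14.
Step 5: Check 14 ≤ 45.5625? Yes ✓.

K = 9/4, Plünnecke-Ruzsa bound K³|A| ≈ 45.5625, |3A| = 14, inequality holds.


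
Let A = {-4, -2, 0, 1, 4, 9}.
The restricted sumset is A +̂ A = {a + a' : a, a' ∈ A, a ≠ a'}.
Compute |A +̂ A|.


Restricted sumset: A +̂ A = {a + a' : a ∈ A, a' ∈ A, a ≠ a'}.
Equivalently, take A + A and drop any sum 2a that is achievable ONLY as a + a for a ∈ A (i.e. sums representable only with equal summands).
Enumerate pairs (a, a') with a < a' (symmetric, so each unordered pair gives one sum; this covers all a ≠ a'):
  -4 + -2 = -6
  -4 + 0 = -4
  -4 + 1 = -3
  -4 + 4 = 0
  -4 + 9 = 5
  -2 + 0 = -2
  -2 + 1 = -1
  -2 + 4 = 2
  -2 + 9 = 7
  0 + 1 = 1
  0 + 4 = 4
  0 + 9 = 9
  1 + 4 = 5
  1 + 9 = 10
  4 + 9 = 13
Collected distinct sums: {-6, -4, -3, -2, -1, 0, 1, 2, 4, 5, 7, 9, 10, 13}
|A +̂ A| = 14
(Reference bound: |A +̂ A| ≥ 2|A| - 3 for |A| ≥ 2, with |A| = 6 giving ≥ 9.)

|A +̂ A| = 14
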